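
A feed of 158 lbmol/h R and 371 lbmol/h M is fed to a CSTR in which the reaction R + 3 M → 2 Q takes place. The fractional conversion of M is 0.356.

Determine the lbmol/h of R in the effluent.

M reacted = 0.356 × 371 = 132.1 lbmol/h; ν_M = −3, so ξ = 132.1/3 = 44.03 lbmol/h.
Outlet amounts (n = n₀ + ν ξ):
  R: 158 − 1(44.03) = 114
  M: 371 − 3(44.03) = 238.9
  Q: 0 + 2(44.03) = 88.05

114 lbmol/h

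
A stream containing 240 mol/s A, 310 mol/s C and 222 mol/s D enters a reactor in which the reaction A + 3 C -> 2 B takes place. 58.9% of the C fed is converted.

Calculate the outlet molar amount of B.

122 mol/s

C reacted = 0.589 × 310 = 182.6 mol/s; ν_C = −3, so ξ = 182.6/3 = 60.86 mol/s.
Outlet amounts (n = n₀ + ν ξ):
  A: 240 − 1(60.86) = 179.1
  C: 310 − 3(60.86) = 127.4
  B: 0 + 2(60.86) = 121.7
  D: 222 (inert)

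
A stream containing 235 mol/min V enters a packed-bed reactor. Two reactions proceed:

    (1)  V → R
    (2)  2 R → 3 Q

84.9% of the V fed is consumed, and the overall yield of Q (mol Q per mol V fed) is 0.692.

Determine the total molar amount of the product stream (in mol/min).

289 mol/min

Conversion of V: V consumed = 1ξ₁ = 0.849 × 235 → ξ₁ = 199.5 mol/min.
Yield of Q: 3ξ₂ / 235 = 0.692 → ξ₂ = 54.21 mol/min.
Outlet amounts (n = n₀ + Σ ν·ξ):
  V: 235 − 1(199.5) = 35.49
  R: 0 + 1(199.5) − 2(54.21) = 91.1
  Q: 0 + 3(54.21) = 162.6
Total out = 35.49 + 91.1 + 162.6 = 289.2 mol/min.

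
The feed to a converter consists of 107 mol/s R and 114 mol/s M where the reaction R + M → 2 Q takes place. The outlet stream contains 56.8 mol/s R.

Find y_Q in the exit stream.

0.454

For R: n = n₀ − 1ξ → 56.8 = 107 − 1ξ, giving ξ = 50.2 mol/s.
Outlet amounts (n = n₀ + ν ξ):
  R: 107 − 1(50.2) = 56.8
  M: 114 − 1(50.2) = 63.8
  Q: 0 + 2(50.2) = 100.4
Total out = 221 mol/s; y_Q = 100.4 / 221 = 0.4543.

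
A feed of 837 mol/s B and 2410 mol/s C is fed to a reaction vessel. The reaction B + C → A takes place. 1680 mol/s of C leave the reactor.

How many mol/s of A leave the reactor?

730 mol/s

For C: n = n₀ − 1ξ → 1680 = 2410 − 1ξ, giving ξ = 730 mol/s.
Outlet amounts (n = n₀ + ν ξ):
  B: 837 − 1(730) = 107
  C: 2410 − 1(730) = 1680
  A: 0 + 1(730) = 730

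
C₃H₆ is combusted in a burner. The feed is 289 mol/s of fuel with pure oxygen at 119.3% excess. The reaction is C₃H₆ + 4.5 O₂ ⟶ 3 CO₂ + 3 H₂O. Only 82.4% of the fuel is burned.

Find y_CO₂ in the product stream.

Stoichiometric O₂ = 4.5 × 289 = 1300 mol/s; O₂ fed = 1300 × 2.193 = 2852 mol/s.
Fuel reacted = 0.824 × 289 → ξ = 238.1 mol/s.
Outlet (n = n₀ + ν ξ):
  C₃H₆: 289 − 1(238.1) = 50.86
  O₂: 2852 − 4.5(238.1) = 1780
  CO₂: 0 + 3(238.1) = 714.4
  H₂O: 0 + 3(238.1) = 714.4
Total out = 3260 mol/s; y_CO₂ = 714.4 / 3260 = 0.2191.

0.219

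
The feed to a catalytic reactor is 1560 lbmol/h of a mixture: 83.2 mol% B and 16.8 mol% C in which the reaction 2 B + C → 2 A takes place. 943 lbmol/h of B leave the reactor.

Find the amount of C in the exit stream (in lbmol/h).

84.6 lbmol/h

For B: n = n₀ − 2ξ → 943 = 1298 − 2ξ, giving ξ = 177.5 lbmol/h.
Outlet amounts (n = n₀ + ν ξ):
  B: 1298 − 2(177.5) = 943
  C: 262.1 − 1(177.5) = 84.62
  A: 0 + 2(177.5) = 354.9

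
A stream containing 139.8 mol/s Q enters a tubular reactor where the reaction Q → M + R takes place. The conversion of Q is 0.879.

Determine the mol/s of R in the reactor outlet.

Q reacted = 0.879 × 139.8 = 122.9 mol/s; ν_Q = −1, so ξ = 122.9/1 = 122.9 mol/s.
Outlet amounts (n = n₀ + ν ξ):
  Q: 139.8 − 1(122.9) = 16.92
  M: 0 + 1(122.9) = 122.9
  R: 0 + 1(122.9) = 122.9

123 mol/s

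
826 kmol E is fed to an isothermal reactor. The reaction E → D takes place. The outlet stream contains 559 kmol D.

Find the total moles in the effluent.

826 kmol

For D: n = n₀ + 1ξ → 559 = 0 + 1ξ, giving ξ = 559 kmol.
Outlet amounts (n = n₀ + ν ξ):
  E: 826 − 1(559) = 267
  D: 0 + 1(559) = 559
Total out = 267 + 559 = 826 kmol.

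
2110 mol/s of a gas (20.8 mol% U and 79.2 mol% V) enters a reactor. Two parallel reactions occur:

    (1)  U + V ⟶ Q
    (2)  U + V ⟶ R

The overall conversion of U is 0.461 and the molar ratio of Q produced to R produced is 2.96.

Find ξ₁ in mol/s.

Conversion of U: U consumed = 0.461 × 438.9 = 202.3 mol/s = 1ξ₁ + 1ξ₂.
Selectivity: 1ξ₁ / (1ξ₂) = 2.96 → ξ₁ = 2.96 ξ₂.
Substitute: (1·2.96 + 1) ξ₂ = 202.3 → ξ₂ = 51.09 mol/s, ξ₁ = 151.2 mol/s.
Outlet amounts (n = n₀ + Σ ν·ξ):
  U: 438.9 − 1(151.2) − 1(51.09) = 236.6
  V: 1671 − 1(151.2) − 1(51.09) = 1469
  Q: 0 + 1(151.2) = 151.2
  R: 0 + 1(51.09) = 51.09

ξ₁ = 151 mol/s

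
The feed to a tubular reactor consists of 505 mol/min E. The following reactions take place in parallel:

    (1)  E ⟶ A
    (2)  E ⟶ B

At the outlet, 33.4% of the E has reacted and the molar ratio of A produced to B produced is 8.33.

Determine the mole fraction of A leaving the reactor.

Conversion of E: E consumed = 0.334 × 505 = 168.7 mol/min = 1ξ₁ + 1ξ₂.
Selectivity: 1ξ₁ / (1ξ₂) = 8.33 → ξ₁ = 8.33 ξ₂.
Substitute: (1·8.33 + 1) ξ₂ = 168.7 → ξ₂ = 18.08 mol/min, ξ₁ = 150.6 mol/min.
Outlet amounts (n = n₀ + Σ ν·ξ):
  E: 505 − 1(150.6) − 1(18.08) = 336.3
  A: 0 + 1(150.6) = 150.6
  B: 0 + 1(18.08) = 18.08
Total out = 505 mol/min; y_A = 150.6 / 505 = 0.2982.

0.298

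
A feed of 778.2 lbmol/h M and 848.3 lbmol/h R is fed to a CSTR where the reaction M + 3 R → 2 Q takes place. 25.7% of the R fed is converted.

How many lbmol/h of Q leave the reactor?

145 lbmol/h

R reacted = 0.257 × 848.3 = 218 lbmol/h; ν_R = −3, so ξ = 218/3 = 72.67 lbmol/h.
Outlet amounts (n = n₀ + ν ξ):
  M: 778.2 − 1(72.67) = 705.5
  R: 848.3 − 3(72.67) = 630.3
  Q: 0 + 2(72.67) = 145.3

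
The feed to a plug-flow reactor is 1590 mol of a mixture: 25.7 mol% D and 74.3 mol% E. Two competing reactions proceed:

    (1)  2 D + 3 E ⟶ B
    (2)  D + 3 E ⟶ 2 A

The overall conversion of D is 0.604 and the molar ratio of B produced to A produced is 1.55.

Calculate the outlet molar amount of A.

68.6 mol

Conversion of D: D consumed = 0.604 × 408.6 = 246.8 mol = 2ξ₁ + 1ξ₂.
Selectivity: 1ξ₁ / (2ξ₂) = 1.55 → ξ₁ = 3.1 ξ₂.
Substitute: (2·3.1 + 1) ξ₂ = 246.8 → ξ₂ = 34.28 mol, ξ₁ = 106.3 mol.
Outlet amounts (n = n₀ + Σ ν·ξ):
  D: 408.6 − 2(106.3) − 1(34.28) = 161.8
  E: 1181 − 3(106.3) − 3(34.28) = 759.7
  B: 0 + 1(106.3) = 106.3
  A: 0 + 2(34.28) = 68.56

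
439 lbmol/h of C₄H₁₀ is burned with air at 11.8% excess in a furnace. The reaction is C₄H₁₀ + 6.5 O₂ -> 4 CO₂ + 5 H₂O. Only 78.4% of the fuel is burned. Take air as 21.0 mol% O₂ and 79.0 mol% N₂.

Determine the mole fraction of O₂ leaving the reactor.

Stoichiometric O₂ = 6.5 × 439 = 2854 lbmol/h; O₂ fed = 2854 × 1.118 = 3190 lbmol/h.
N₂ fed = 3190 × 79/21 = 12000 lbmol/h.
Fuel reacted = 0.784 × 439 → ξ = 344.2 lbmol/h.
Outlet (n = n₀ + ν ξ):
  C₄H₁₀: 439 − 1(344.2) = 94.82
  O₂: 3190 − 6.5(344.2) = 953.1
  N₂: 12000 (inert)
  CO₂: 0 + 4(344.2) = 1377
  H₂O: 0 + 5(344.2) = 1721
Total out = 16150 lbmol/h; y_O₂ = 953.1 / 16150 = 0.05903.

0.059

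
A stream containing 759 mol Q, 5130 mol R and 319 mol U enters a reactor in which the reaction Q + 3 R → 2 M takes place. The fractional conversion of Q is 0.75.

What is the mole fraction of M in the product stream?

0.225

Q reacted = 0.75 × 759 = 569.2 mol; ν_Q = −1, so ξ = 569.2/1 = 569.2 mol.
Outlet amounts (n = n₀ + ν ξ):
  Q: 759 − 1(569.2) = 189.8
  R: 5130 − 3(569.2) = 3422
  M: 0 + 2(569.2) = 1138
  U: 319 (inert)
Total out = 5070 mol; y_M = 1138 / 5070 = 0.2246.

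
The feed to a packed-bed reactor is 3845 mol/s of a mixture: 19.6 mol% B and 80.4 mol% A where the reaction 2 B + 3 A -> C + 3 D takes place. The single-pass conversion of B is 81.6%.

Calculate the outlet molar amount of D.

922 mol/s

B reacted = 0.816 × 753.6 = 615 mol/s; ν_B = −2, so ξ = 615/2 = 307.5 mol/s.
Outlet amounts (n = n₀ + ν ξ):
  B: 753.6 − 2(307.5) = 138.7
  A: 3091 − 3(307.5) = 2169
  C: 0 + 1(307.5) = 307.5
  D: 0 + 3(307.5) = 922.4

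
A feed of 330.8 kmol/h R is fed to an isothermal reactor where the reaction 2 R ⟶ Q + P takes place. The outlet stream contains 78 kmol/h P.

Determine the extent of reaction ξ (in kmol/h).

For P: n = n₀ + 1ξ → 78 = 0 + 1ξ, giving ξ = 78 kmol/h.
Outlet amounts (n = n₀ + ν ξ):
  R: 330.8 − 2(78) = 174.8
  Q: 0 + 1(78) = 78
  P: 0 + 1(78) = 78

ξ = 78 kmol/h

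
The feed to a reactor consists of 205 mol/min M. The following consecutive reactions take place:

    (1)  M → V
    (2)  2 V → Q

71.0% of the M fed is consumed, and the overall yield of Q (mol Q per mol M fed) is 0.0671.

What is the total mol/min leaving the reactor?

191 mol/min

Conversion of M: M consumed = 1ξ₁ = 0.71 × 205 → ξ₁ = 145.5 mol/min.
Yield of Q: 1ξ₂ / 205 = 0.0671 → ξ₂ = 13.76 mol/min.
Outlet amounts (n = n₀ + Σ ν·ξ):
  M: 205 − 1(145.5) = 59.45
  V: 0 + 1(145.5) − 2(13.76) = 118
  Q: 0 + 1(13.76) = 13.76
Total out = 59.45 + 118 + 13.76 = 191.2 mol/min.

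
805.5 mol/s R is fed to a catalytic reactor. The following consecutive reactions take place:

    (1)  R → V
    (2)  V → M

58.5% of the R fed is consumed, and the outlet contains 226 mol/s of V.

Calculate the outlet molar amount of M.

245 mol/s

Conversion of R: R consumed = 1ξ₁ = 0.585 × 805.5 → ξ₁ = 471.2 mol/s.
V balance: n_V = 0 + 1ξ₁ − 1ξ₂ = 226 → ξ₂ = (1·471.2 − 226)/1 = 245.2 mol/s.
Outlet amounts (n = n₀ + Σ ν·ξ):
  R: 805.5 − 1(471.2) = 334.3
  V: 0 + 1(471.2) − 1(245.2) = 226
  M: 0 + 1(245.2) = 245.2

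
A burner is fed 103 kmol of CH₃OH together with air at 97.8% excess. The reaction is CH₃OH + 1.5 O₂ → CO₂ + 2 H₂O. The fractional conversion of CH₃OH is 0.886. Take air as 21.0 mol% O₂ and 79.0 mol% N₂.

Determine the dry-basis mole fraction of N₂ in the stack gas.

Stoichiometric O₂ = 1.5 × 103 = 154.5 kmol; O₂ fed = 154.5 × 1.978 = 305.6 kmol.
N₂ fed = 305.6 × 79/21 = 1150 kmol.
Fuel reacted = 0.886 × 103 → ξ = 91.26 kmol.
Outlet (n = n₀ + ν ξ):
  CH₃OH: 103 − 1(91.26) = 11.74
  O₂: 305.6 − 1.5(91.26) = 168.7
  N₂: 1150 (inert)
  CO₂: 0 + 1(91.26) = 91.26
  H₂O: 0 + 2(91.26) = 182.5
Dry total = 1421 kmol; y_N₂ (dry) = 1150 / 1421 = 0.8088.

0.809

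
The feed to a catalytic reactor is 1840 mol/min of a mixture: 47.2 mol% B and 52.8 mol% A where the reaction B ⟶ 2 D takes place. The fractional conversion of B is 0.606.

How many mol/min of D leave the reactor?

1050 mol/min

B reacted = 0.606 × 868.5 = 526.3 mol/min; ν_B = −1, so ξ = 526.3/1 = 526.3 mol/min.
Outlet amounts (n = n₀ + ν ξ):
  B: 868.5 − 1(526.3) = 342.2
  D: 0 + 2(526.3) = 1053
  A: 971.5 (inert)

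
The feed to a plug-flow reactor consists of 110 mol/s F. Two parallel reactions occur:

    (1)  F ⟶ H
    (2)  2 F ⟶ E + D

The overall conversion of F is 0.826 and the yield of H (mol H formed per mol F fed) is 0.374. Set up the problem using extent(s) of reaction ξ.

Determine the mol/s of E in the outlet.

Yield of H: 1ξ₁ / 110 = 0.374 → ξ₁ = 41.14 mol/s.
Conversion of F: 1ξ₁ + 2ξ₂ = 0.826 × 110 = 90.86 → ξ₂ = 24.86 mol/s.
Outlet amounts (n = n₀ + Σ ν·ξ):
  F: 110 − 1(41.14) − 2(24.86) = 19.14
  H: 0 + 1(41.14) = 41.14
  E: 0 + 1(24.86) = 24.86
  D: 0 + 1(24.86) = 24.86

24.9 mol/s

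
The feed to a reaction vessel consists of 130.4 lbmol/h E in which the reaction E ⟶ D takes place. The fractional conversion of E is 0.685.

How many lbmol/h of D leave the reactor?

E reacted = 0.685 × 130.4 = 89.32 lbmol/h; ν_E = −1, so ξ = 89.32/1 = 89.32 lbmol/h.
Outlet amounts (n = n₀ + ν ξ):
  E: 130.4 − 1(89.32) = 41.08
  D: 0 + 1(89.32) = 89.32

89.3 lbmol/h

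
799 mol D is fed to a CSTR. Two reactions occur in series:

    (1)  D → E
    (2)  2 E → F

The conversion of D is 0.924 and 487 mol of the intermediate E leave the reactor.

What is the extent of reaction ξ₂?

Conversion of D: D consumed = 1ξ₁ = 0.924 × 799 → ξ₁ = 738.3 mol.
E balance: n_E = 0 + 1ξ₁ − 2ξ₂ = 487 → ξ₂ = (1·738.3 − 487)/2 = 125.6 mol.
Outlet amounts (n = n₀ + Σ ν·ξ):
  D: 799 − 1(738.3) = 60.72
  E: 0 + 1(738.3) − 2(125.6) = 487
  F: 0 + 1(125.6) = 125.6

ξ₂ = 126 mol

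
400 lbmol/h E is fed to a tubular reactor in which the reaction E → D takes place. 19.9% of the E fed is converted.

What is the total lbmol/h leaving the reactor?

E reacted = 0.199 × 400 = 79.6 lbmol/h; ν_E = −1, so ξ = 79.6/1 = 79.6 lbmol/h.
Outlet amounts (n = n₀ + ν ξ):
  E: 400 − 1(79.6) = 320.4
  D: 0 + 1(79.6) = 79.6
Total out = 320.4 + 79.6 = 400 lbmol/h.

400 lbmol/h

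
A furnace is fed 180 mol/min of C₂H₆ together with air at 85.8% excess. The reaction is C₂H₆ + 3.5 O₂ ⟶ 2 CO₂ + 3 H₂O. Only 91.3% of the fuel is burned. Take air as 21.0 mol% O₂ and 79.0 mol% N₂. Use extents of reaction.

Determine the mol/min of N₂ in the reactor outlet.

4400 mol/min

Stoichiometric O₂ = 3.5 × 180 = 630 mol/min; O₂ fed = 630 × 1.858 = 1171 mol/min.
N₂ fed = 1171 × 79/21 = 4403 mol/min.
Fuel reacted = 0.913 × 180 → ξ = 164.3 mol/min.
Outlet (n = n₀ + ν ξ):
  C₂H₆: 180 − 1(164.3) = 15.66
  O₂: 1171 − 3.5(164.3) = 595.3
  N₂: 4403 (inert)
  CO₂: 0 + 2(164.3) = 328.7
  H₂O: 0 + 3(164.3) = 493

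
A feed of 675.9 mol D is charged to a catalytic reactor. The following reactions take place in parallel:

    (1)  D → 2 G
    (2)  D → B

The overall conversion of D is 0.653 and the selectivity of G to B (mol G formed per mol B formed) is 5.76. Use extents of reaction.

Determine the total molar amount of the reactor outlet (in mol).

1000 mol

Conversion of D: D consumed = 0.653 × 675.9 = 441.4 mol = 1ξ₁ + 1ξ₂.
Selectivity: 2ξ₁ / (1ξ₂) = 5.76 → ξ₁ = 2.88 ξ₂.
Substitute: (1·2.88 + 1) ξ₂ = 441.4 → ξ₂ = 113.8 mol, ξ₁ = 327.6 mol.
Outlet amounts (n = n₀ + Σ ν·ξ):
  D: 675.9 − 1(327.6) − 1(113.8) = 234.5
  G: 0 + 2(327.6) = 655.2
  B: 0 + 1(113.8) = 113.8
Total out = 234.5 + 655.2 + 113.8 = 1004 mol.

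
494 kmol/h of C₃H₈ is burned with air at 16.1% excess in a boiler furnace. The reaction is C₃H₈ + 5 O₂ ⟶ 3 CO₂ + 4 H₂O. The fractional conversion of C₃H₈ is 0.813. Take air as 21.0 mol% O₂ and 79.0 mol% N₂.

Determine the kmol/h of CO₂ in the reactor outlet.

Stoichiometric O₂ = 5 × 494 = 2470 kmol/h; O₂ fed = 2470 × 1.161 = 2868 kmol/h.
N₂ fed = 2868 × 79/21 = 10790 kmol/h.
Fuel reacted = 0.813 × 494 → ξ = 401.6 kmol/h.
Outlet (n = n₀ + ν ξ):
  C₃H₈: 494 − 1(401.6) = 92.38
  O₂: 2868 − 5(401.6) = 859.6
  N₂: 10790 (inert)
  CO₂: 0 + 3(401.6) = 1205
  H₂O: 0 + 4(401.6) = 1606

1200 kmol/h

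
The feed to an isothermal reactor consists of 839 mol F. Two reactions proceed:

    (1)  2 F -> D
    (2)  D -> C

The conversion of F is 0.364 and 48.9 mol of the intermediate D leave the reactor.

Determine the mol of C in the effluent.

104 mol

Conversion of F: F consumed = 2ξ₁ = 0.364 × 839 → ξ₁ = 152.7 mol.
D balance: n_D = 0 + 1ξ₁ − 1ξ₂ = 48.9 → ξ₂ = (1·152.7 − 48.9)/1 = 103.8 mol.
Outlet amounts (n = n₀ + Σ ν·ξ):
  F: 839 − 2(152.7) = 533.6
  D: 0 + 1(152.7) − 1(103.8) = 48.9
  C: 0 + 1(103.8) = 103.8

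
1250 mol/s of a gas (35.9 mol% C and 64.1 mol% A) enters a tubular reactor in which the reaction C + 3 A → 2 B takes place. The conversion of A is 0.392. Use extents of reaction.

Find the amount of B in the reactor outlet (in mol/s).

209 mol/s

A reacted = 0.392 × 801.2 = 314.1 mol/s; ν_A = −3, so ξ = 314.1/3 = 104.7 mol/s.
Outlet amounts (n = n₀ + ν ξ):
  C: 448.8 − 1(104.7) = 344.1
  A: 801.2 − 3(104.7) = 487.2
  B: 0 + 2(104.7) = 209.4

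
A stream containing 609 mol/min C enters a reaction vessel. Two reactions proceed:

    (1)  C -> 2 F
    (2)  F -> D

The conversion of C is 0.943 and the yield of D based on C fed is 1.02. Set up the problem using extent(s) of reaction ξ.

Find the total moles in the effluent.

Conversion of C: C consumed = 1ξ₁ = 0.943 × 609 → ξ₁ = 574.3 mol/min.
Yield of D: 1ξ₂ / 609 = 1.02 → ξ₂ = 621.2 mol/min.
Outlet amounts (n = n₀ + Σ ν·ξ):
  C: 609 − 1(574.3) = 34.71
  F: 0 + 2(574.3) − 1(621.2) = 527.4
  D: 0 + 1(621.2) = 621.2
Total out = 34.71 + 527.4 + 621.2 = 1183 mol/min.

1180 mol/min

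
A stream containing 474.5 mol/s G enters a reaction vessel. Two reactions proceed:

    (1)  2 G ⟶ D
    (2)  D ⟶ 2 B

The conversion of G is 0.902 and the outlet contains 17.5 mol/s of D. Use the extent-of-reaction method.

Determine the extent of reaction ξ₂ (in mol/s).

ξ₂ = 196 mol/s

Conversion of G: G consumed = 2ξ₁ = 0.902 × 474.5 → ξ₁ = 214 mol/s.
D balance: n_D = 0 + 1ξ₁ − 1ξ₂ = 17.5 → ξ₂ = (1·214 − 17.5)/1 = 196.5 mol/s.
Outlet amounts (n = n₀ + Σ ν·ξ):
  G: 474.5 − 2(214) = 46.5
  D: 0 + 1(214) − 1(196.5) = 17.5
  B: 0 + 2(196.5) = 393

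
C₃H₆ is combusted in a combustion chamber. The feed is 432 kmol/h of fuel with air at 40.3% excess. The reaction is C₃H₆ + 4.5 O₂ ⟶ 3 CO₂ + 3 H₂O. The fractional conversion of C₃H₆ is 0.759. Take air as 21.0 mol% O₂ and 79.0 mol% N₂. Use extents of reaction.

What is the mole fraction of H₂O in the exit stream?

0.0724

Stoichiometric O₂ = 4.5 × 432 = 1944 kmol/h; O₂ fed = 1944 × 1.403 = 2727 kmol/h.
N₂ fed = 2727 × 79/21 = 10260 kmol/h.
Fuel reacted = 0.759 × 432 → ξ = 327.9 kmol/h.
Outlet (n = n₀ + ν ξ):
  C₃H₆: 432 − 1(327.9) = 104.1
  O₂: 2727 − 4.5(327.9) = 1252
  N₂: 10260 (inert)
  CO₂: 0 + 3(327.9) = 983.7
  H₂O: 0 + 3(327.9) = 983.7
Total out = 13580 kmol/h; y_H₂O = 983.7 / 13580 = 0.07241.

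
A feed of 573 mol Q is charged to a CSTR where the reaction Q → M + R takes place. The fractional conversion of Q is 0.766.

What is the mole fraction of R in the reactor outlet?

0.434

Q reacted = 0.766 × 573 = 438.9 mol; ν_Q = −1, so ξ = 438.9/1 = 438.9 mol.
Outlet amounts (n = n₀ + ν ξ):
  Q: 573 − 1(438.9) = 134.1
  M: 0 + 1(438.9) = 438.9
  R: 0 + 1(438.9) = 438.9
Total out = 1012 mol; y_R = 438.9 / 1012 = 0.4337.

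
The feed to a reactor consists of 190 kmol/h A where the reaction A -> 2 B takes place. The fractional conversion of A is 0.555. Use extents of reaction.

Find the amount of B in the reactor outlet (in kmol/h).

211 kmol/h

A reacted = 0.555 × 190 = 105.5 kmol/h; ν_A = −1, so ξ = 105.5/1 = 105.5 kmol/h.
Outlet amounts (n = n₀ + ν ξ):
  A: 190 − 1(105.5) = 84.55
  B: 0 + 2(105.5) = 210.9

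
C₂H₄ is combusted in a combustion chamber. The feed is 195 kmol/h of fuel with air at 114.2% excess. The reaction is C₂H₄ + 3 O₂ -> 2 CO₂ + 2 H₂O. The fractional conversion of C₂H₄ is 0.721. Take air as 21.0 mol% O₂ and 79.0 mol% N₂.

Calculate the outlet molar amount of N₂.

Stoichiometric O₂ = 3 × 195 = 585 kmol/h; O₂ fed = 585 × 2.142 = 1253 kmol/h.
N₂ fed = 1253 × 79/21 = 4714 kmol/h.
Fuel reacted = 0.721 × 195 → ξ = 140.6 kmol/h.
Outlet (n = n₀ + ν ξ):
  C₂H₄: 195 − 1(140.6) = 54.41
  O₂: 1253 − 3(140.6) = 831.3
  N₂: 4714 (inert)
  CO₂: 0 + 2(140.6) = 281.2
  H₂O: 0 + 2(140.6) = 281.2

4710 kmol/h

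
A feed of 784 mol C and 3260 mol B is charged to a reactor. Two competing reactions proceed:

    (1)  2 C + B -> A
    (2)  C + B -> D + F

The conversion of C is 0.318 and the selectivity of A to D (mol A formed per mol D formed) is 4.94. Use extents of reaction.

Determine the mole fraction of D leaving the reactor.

0.006

Conversion of C: C consumed = 0.318 × 784 = 249.3 mol = 2ξ₁ + 1ξ₂.
Selectivity: 1ξ₁ / (1ξ₂) = 4.94 → ξ₁ = 4.94 ξ₂.
Substitute: (2·4.94 + 1) ξ₂ = 249.3 → ξ₂ = 22.91 mol, ξ₁ = 113.2 mol.
Outlet amounts (n = n₀ + Σ ν·ξ):
  C: 784 − 2(113.2) − 1(22.91) = 534.7
  B: 3260 − 1(113.2) − 1(22.91) = 3124
  A: 0 + 1(113.2) = 113.2
  D: 0 + 1(22.91) = 22.91
  F: 0 + 1(22.91) = 22.91
Total out = 3818 mol; y_D = 22.91 / 3818 = 0.006002.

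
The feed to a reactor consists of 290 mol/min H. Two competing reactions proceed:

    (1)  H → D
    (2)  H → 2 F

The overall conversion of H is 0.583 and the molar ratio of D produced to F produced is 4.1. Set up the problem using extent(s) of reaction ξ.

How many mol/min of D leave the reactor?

Conversion of H: H consumed = 0.583 × 290 = 169.1 mol/min = 1ξ₁ + 1ξ₂.
Selectivity: 1ξ₁ / (2ξ₂) = 4.1 → ξ₁ = 8.2 ξ₂.
Substitute: (1·8.2 + 1) ξ₂ = 169.1 → ξ₂ = 18.38 mol/min, ξ₁ = 150.7 mol/min.
Outlet amounts (n = n₀ + Σ ν·ξ):
  H: 290 − 1(150.7) − 1(18.38) = 120.9
  D: 0 + 1(150.7) = 150.7
  F: 0 + 2(18.38) = 36.75

151 mol/min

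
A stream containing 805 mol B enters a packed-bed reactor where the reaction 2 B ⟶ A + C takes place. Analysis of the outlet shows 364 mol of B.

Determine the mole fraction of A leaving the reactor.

0.274

For B: n = n₀ − 2ξ → 364 = 805 − 2ξ, giving ξ = 220.5 mol.
Outlet amounts (n = n₀ + ν ξ):
  B: 805 − 2(220.5) = 364
  A: 0 + 1(220.5) = 220.5
  C: 0 + 1(220.5) = 220.5
Total out = 805 mol; y_A = 220.5 / 805 = 0.2739.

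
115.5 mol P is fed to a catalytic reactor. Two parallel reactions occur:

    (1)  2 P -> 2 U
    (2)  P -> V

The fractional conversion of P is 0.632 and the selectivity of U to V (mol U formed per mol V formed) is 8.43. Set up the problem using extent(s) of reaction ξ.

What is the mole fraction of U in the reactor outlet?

Conversion of P: P consumed = 0.632 × 115.5 = 73 mol = 2ξ₁ + 1ξ₂.
Selectivity: 2ξ₁ / (1ξ₂) = 8.43 → ξ₁ = 4.215 ξ₂.
Substitute: (2·4.215 + 1) ξ₂ = 73 → ξ₂ = 7.741 mol, ξ₁ = 32.63 mol.
Outlet amounts (n = n₀ + Σ ν·ξ):
  P: 115.5 − 2(32.63) − 1(7.741) = 42.5
  U: 0 + 2(32.63) = 65.26
  V: 0 + 1(7.741) = 7.741
Total out = 115.5 mol; y_U = 65.26 / 115.5 = 0.565.

0.565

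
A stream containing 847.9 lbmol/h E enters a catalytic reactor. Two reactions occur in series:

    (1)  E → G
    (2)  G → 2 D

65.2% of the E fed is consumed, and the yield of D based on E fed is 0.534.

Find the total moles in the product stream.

1070 lbmol/h

Conversion of E: E consumed = 1ξ₁ = 0.652 × 847.9 → ξ₁ = 552.8 lbmol/h.
Yield of D: 2ξ₂ / 847.9 = 0.534 → ξ₂ = 226.4 lbmol/h.
Outlet amounts (n = n₀ + Σ ν·ξ):
  E: 847.9 − 1(552.8) = 295.1
  G: 0 + 1(552.8) − 1(226.4) = 326.4
  D: 0 + 2(226.4) = 452.8
Total out = 295.1 + 326.4 + 452.8 = 1074 lbmol/h.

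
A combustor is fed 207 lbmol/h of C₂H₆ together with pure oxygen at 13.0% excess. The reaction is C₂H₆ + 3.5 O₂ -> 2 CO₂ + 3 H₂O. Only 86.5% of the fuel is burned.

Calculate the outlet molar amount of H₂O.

Stoichiometric O₂ = 3.5 × 207 = 724.5 lbmol/h; O₂ fed = 724.5 × 1.130 = 818.7 lbmol/h.
Fuel reacted = 0.865 × 207 → ξ = 179.1 lbmol/h.
Outlet (n = n₀ + ν ξ):
  C₂H₆: 207 − 1(179.1) = 27.94
  O₂: 818.7 − 3.5(179.1) = 192
  CO₂: 0 + 2(179.1) = 358.1
  H₂O: 0 + 3(179.1) = 537.2

537 lbmol/h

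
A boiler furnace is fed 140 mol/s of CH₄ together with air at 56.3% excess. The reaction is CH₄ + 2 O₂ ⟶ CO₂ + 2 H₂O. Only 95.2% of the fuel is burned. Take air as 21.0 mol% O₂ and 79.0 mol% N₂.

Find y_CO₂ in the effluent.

0.0599

Stoichiometric O₂ = 2 × 140 = 280 mol/s; O₂ fed = 280 × 1.563 = 437.6 mol/s.
N₂ fed = 437.6 × 79/21 = 1646 mol/s.
Fuel reacted = 0.952 × 140 → ξ = 133.3 mol/s.
Outlet (n = n₀ + ν ξ):
  CH₄: 140 − 1(133.3) = 6.72
  O₂: 437.6 − 2(133.3) = 171.1
  N₂: 1646 (inert)
  CO₂: 0 + 1(133.3) = 133.3
  H₂O: 0 + 2(133.3) = 266.6
Total out = 2224 mol/s; y_CO₂ = 133.3 / 2224 = 0.05993.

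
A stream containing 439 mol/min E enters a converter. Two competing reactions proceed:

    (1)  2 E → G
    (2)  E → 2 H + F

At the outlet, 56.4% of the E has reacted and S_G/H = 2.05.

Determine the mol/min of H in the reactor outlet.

Conversion of E: E consumed = 0.564 × 439 = 247.6 mol/min = 2ξ₁ + 1ξ₂.
Selectivity: 1ξ₁ / (2ξ₂) = 2.05 → ξ₁ = 4.1 ξ₂.
Substitute: (2·4.1 + 1) ξ₂ = 247.6 → ξ₂ = 26.91 mol/min, ξ₁ = 110.3 mol/min.
Outlet amounts (n = n₀ + Σ ν·ξ):
  E: 439 − 2(110.3) − 1(26.91) = 191.4
  G: 0 + 1(110.3) = 110.3
  H: 0 + 2(26.91) = 53.83
  F: 0 + 1(26.91) = 26.91

53.8 mol/min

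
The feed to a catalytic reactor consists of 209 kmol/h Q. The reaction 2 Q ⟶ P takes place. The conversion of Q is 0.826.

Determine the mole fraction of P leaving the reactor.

Q reacted = 0.826 × 209 = 172.6 kmol/h; ν_Q = −2, so ξ = 172.6/2 = 86.32 kmol/h.
Outlet amounts (n = n₀ + ν ξ):
  Q: 209 − 2(86.32) = 36.37
  P: 0 + 1(86.32) = 86.32
Total out = 122.7 kmol/h; y_P = 86.32 / 122.7 = 0.7036.

0.704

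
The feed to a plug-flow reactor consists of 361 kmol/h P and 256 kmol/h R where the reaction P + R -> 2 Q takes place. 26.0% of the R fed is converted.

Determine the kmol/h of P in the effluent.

294 kmol/h

R reacted = 0.26 × 256 = 66.56 kmol/h; ν_R = −1, so ξ = 66.56/1 = 66.56 kmol/h.
Outlet amounts (n = n₀ + ν ξ):
  P: 361 − 1(66.56) = 294.4
  R: 256 − 1(66.56) = 189.4
  Q: 0 + 2(66.56) = 133.1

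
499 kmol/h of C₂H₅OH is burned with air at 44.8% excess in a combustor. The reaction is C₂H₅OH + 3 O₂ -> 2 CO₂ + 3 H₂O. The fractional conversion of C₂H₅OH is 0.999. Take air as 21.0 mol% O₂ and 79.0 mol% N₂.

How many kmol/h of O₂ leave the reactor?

Stoichiometric O₂ = 3 × 499 = 1497 kmol/h; O₂ fed = 1497 × 1.448 = 2168 kmol/h.
N₂ fed = 2168 × 79/21 = 8155 kmol/h.
Fuel reacted = 0.999 × 499 → ξ = 498.5 kmol/h.
Outlet (n = n₀ + ν ξ):
  C₂H₅OH: 499 − 1(498.5) = 0.499
  O₂: 2168 − 3(498.5) = 672.2
  N₂: 8155 (inert)
  CO₂: 0 + 2(498.5) = 997
  H₂O: 0 + 3(498.5) = 1496

672 kmol/h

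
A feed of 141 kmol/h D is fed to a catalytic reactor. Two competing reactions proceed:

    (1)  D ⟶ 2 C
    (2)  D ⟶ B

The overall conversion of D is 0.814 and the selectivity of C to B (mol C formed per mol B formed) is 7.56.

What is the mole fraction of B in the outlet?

Conversion of D: D consumed = 0.814 × 141 = 114.8 kmol/h = 1ξ₁ + 1ξ₂.
Selectivity: 2ξ₁ / (1ξ₂) = 7.56 → ξ₁ = 3.78 ξ₂.
Substitute: (1·3.78 + 1) ξ₂ = 114.8 → ξ₂ = 24.01 kmol/h, ξ₁ = 90.76 kmol/h.
Outlet amounts (n = n₀ + Σ ν·ξ):
  D: 141 − 1(90.76) − 1(24.01) = 26.23
  C: 0 + 2(90.76) = 181.5
  B: 0 + 1(24.01) = 24.01
Total out = 231.8 kmol/h; y_B = 24.01 / 231.8 = 0.1036.

0.104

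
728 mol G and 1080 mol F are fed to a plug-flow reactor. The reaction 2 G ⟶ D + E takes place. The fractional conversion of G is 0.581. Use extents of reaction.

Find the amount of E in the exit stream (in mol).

211 mol

G reacted = 0.581 × 728 = 423 mol; ν_G = −2, so ξ = 423/2 = 211.5 mol.
Outlet amounts (n = n₀ + ν ξ):
  G: 728 − 2(211.5) = 305
  D: 0 + 1(211.5) = 211.5
  E: 0 + 1(211.5) = 211.5
  F: 1080 (inert)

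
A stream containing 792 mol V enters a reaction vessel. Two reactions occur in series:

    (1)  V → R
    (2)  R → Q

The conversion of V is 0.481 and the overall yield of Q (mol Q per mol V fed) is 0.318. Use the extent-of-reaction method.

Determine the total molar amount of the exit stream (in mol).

Conversion of V: V consumed = 1ξ₁ = 0.481 × 792 → ξ₁ = 381 mol.
Yield of Q: 1ξ₂ / 792 = 0.318 → ξ₂ = 251.9 mol.
Outlet amounts (n = n₀ + Σ ν·ξ):
  V: 792 − 1(381) = 411
  R: 0 + 1(381) − 1(251.9) = 129.1
  Q: 0 + 1(251.9) = 251.9
Total out = 411 + 129.1 + 251.9 = 792 mol.

792 mol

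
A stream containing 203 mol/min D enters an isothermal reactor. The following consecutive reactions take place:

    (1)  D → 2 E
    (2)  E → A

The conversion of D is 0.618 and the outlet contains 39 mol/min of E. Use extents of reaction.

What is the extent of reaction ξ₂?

ξ₂ = 212 mol/min

Conversion of D: D consumed = 1ξ₁ = 0.618 × 203 → ξ₁ = 125.5 mol/min.
E balance: n_E = 0 + 2ξ₁ − 1ξ₂ = 39 → ξ₂ = (2·125.5 − 39)/1 = 211.9 mol/min.
Outlet amounts (n = n₀ + Σ ν·ξ):
  D: 203 − 1(125.5) = 77.55
  E: 0 + 2(125.5) − 1(211.9) = 39
  A: 0 + 1(211.9) = 211.9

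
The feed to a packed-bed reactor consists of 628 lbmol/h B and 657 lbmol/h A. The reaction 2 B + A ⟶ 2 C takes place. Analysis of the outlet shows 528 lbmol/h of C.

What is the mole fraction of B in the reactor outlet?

For C: n = n₀ + 2ξ → 528 = 0 + 2ξ, giving ξ = 264 lbmol/h.
Outlet amounts (n = n₀ + ν ξ):
  B: 628 − 2(264) = 100
  A: 657 − 1(264) = 393
  C: 0 + 2(264) = 528
Total out = 1021 lbmol/h; y_B = 100 / 1021 = 0.09794.

0.0979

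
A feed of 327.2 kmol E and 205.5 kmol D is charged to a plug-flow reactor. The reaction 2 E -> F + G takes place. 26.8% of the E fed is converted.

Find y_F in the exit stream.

0.0823

E reacted = 0.268 × 327.2 = 87.69 kmol; ν_E = −2, so ξ = 87.69/2 = 43.84 kmol.
Outlet amounts (n = n₀ + ν ξ):
  E: 327.2 − 2(43.84) = 239.5
  F: 0 + 1(43.84) = 43.84
  G: 0 + 1(43.84) = 43.84
  D: 205.5 (inert)
Total out = 532.7 kmol; y_F = 43.84 / 532.7 = 0.08231.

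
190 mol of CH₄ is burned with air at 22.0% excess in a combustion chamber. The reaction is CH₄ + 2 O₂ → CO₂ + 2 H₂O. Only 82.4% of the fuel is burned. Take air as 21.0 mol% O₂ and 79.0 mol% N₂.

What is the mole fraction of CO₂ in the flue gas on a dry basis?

0.0751

Stoichiometric O₂ = 2 × 190 = 380 mol; O₂ fed = 380 × 1.220 = 463.6 mol.
N₂ fed = 463.6 × 79/21 = 1744 mol.
Fuel reacted = 0.824 × 190 → ξ = 156.6 mol.
Outlet (n = n₀ + ν ξ):
  CH₄: 190 − 1(156.6) = 33.44
  O₂: 463.6 − 2(156.6) = 150.5
  N₂: 1744 (inert)
  CO₂: 0 + 1(156.6) = 156.6
  H₂O: 0 + 2(156.6) = 313.1
Dry total = 2084 mol; y_CO₂ (dry) = 156.6 / 2084 = 0.07511.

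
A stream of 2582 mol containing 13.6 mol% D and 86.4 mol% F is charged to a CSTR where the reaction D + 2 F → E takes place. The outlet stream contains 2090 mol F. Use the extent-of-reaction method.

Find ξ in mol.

ξ = 70.4 mol

For F: n = n₀ − 2ξ → 2090 = 2231 − 2ξ, giving ξ = 70.42 mol.
Outlet amounts (n = n₀ + ν ξ):
  D: 351.2 − 1(70.42) = 280.7
  F: 2231 − 2(70.42) = 2090
  E: 0 + 1(70.42) = 70.42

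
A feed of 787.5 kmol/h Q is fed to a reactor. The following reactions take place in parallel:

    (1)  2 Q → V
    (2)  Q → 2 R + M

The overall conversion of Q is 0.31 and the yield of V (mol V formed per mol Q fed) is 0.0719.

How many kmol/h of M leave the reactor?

131 kmol/h

Yield of V: 1ξ₁ / 787.5 = 0.0719 → ξ₁ = 56.62 kmol/h.
Conversion of Q: 2ξ₁ + 1ξ₂ = 0.31 × 787.5 = 244.1 → ξ₂ = 130.9 kmol/h.
Outlet amounts (n = n₀ + Σ ν·ξ):
  Q: 787.5 − 2(56.62) − 1(130.9) = 543.4
  V: 0 + 1(56.62) = 56.62
  R: 0 + 2(130.9) = 261.8
  M: 0 + 1(130.9) = 130.9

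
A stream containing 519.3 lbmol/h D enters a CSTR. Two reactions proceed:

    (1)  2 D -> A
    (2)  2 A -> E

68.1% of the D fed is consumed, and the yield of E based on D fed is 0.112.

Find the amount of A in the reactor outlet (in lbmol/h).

Conversion of D: D consumed = 2ξ₁ = 0.681 × 519.3 → ξ₁ = 176.8 lbmol/h.
Yield of E: 1ξ₂ / 519.3 = 0.112 → ξ₂ = 58.16 lbmol/h.
Outlet amounts (n = n₀ + Σ ν·ξ):
  D: 519.3 − 2(176.8) = 165.7
  A: 0 + 1(176.8) − 2(58.16) = 60.5
  E: 0 + 1(58.16) = 58.16

60.5 lbmol/h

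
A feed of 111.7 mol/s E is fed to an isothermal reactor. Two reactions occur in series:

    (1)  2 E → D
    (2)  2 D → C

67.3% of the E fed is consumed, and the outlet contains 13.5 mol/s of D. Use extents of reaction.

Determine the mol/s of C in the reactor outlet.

12 mol/s

Conversion of E: E consumed = 2ξ₁ = 0.673 × 111.7 → ξ₁ = 37.59 mol/s.
D balance: n_D = 0 + 1ξ₁ − 2ξ₂ = 13.5 → ξ₂ = (1·37.59 − 13.5)/2 = 12.04 mol/s.
Outlet amounts (n = n₀ + Σ ν·ξ):
  E: 111.7 − 2(37.59) = 36.53
  D: 0 + 1(37.59) − 2(12.04) = 13.5
  C: 0 + 1(12.04) = 12.04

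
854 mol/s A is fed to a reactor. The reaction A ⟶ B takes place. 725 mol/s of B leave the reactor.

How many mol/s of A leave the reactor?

129 mol/s

For B: n = n₀ + 1ξ → 725 = 0 + 1ξ, giving ξ = 725 mol/s.
Outlet amounts (n = n₀ + ν ξ):
  A: 854 − 1(725) = 129
  B: 0 + 1(725) = 725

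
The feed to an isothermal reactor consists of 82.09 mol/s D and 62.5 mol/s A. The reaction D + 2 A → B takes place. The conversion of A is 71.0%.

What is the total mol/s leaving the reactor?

100 mol/s

A reacted = 0.71 × 62.5 = 44.38 mol/s; ν_A = −2, so ξ = 44.38/2 = 22.19 mol/s.
Outlet amounts (n = n₀ + ν ξ):
  D: 82.09 − 1(22.19) = 59.9
  A: 62.5 − 2(22.19) = 18.12
  B: 0 + 1(22.19) = 22.19
Total out = 59.9 + 18.12 + 22.19 = 100.2 mol/s.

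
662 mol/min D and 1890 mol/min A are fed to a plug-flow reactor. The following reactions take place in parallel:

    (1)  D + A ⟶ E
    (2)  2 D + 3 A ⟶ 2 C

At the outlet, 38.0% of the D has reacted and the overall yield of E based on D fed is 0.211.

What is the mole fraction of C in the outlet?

0.0498

Yield of E: 1ξ₁ / 662 = 0.211 → ξ₁ = 139.7 mol/min.
Conversion of D: 1ξ₁ + 2ξ₂ = 0.38 × 662 = 251.6 → ξ₂ = 55.94 mol/min.
Outlet amounts (n = n₀ + Σ ν·ξ):
  D: 662 − 1(139.7) − 2(55.94) = 410.4
  A: 1890 − 1(139.7) − 3(55.94) = 1583
  E: 0 + 1(139.7) = 139.7
  C: 0 + 2(55.94) = 111.9
Total out = 2245 mol/min; y_C = 111.9 / 2245 = 0.04985.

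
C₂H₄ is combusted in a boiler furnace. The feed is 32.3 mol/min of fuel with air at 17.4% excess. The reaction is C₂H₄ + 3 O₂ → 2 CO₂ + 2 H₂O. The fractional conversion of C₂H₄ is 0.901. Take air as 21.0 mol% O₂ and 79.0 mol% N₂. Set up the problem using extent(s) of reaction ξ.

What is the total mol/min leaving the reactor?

574 mol/min

Stoichiometric O₂ = 3 × 32.3 = 96.9 mol/min; O₂ fed = 96.9 × 1.174 = 113.8 mol/min.
N₂ fed = 113.8 × 79/21 = 428 mol/min.
Fuel reacted = 0.901 × 32.3 → ξ = 29.1 mol/min.
Outlet (n = n₀ + ν ξ):
  C₂H₄: 32.3 − 1(29.1) = 3.198
  O₂: 113.8 − 3(29.1) = 26.45
  N₂: 428 (inert)
  CO₂: 0 + 2(29.1) = 58.2
  H₂O: 0 + 2(29.1) = 58.2
Total out = 3.198 + 26.45 + 428 + 58.2 + 58.2 = 574 mol/min.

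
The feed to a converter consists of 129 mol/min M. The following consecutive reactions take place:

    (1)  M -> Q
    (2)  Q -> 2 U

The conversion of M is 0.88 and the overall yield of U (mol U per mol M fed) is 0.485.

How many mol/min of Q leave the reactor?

82.2 mol/min

Conversion of M: M consumed = 1ξ₁ = 0.88 × 129 → ξ₁ = 113.5 mol/min.
Yield of U: 2ξ₂ / 129 = 0.485 → ξ₂ = 31.28 mol/min.
Outlet amounts (n = n₀ + Σ ν·ξ):
  M: 129 − 1(113.5) = 15.48
  Q: 0 + 1(113.5) − 1(31.28) = 82.24
  U: 0 + 2(31.28) = 62.56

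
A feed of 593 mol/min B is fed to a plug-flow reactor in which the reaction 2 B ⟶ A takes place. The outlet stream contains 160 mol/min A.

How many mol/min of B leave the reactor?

For A: n = n₀ + 1ξ → 160 = 0 + 1ξ, giving ξ = 160 mol/min.
Outlet amounts (n = n₀ + ν ξ):
  B: 593 − 2(160) = 273
  A: 0 + 1(160) = 160

273 mol/min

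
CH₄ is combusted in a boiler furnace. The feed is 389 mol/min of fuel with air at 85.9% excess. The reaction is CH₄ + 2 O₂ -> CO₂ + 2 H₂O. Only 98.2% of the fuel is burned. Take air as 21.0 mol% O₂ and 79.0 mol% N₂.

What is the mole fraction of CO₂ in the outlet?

Stoichiometric O₂ = 2 × 389 = 778 mol/min; O₂ fed = 778 × 1.859 = 1446 mol/min.
N₂ fed = 1446 × 79/21 = 5441 mol/min.
Fuel reacted = 0.982 × 389 → ξ = 382 mol/min.
Outlet (n = n₀ + ν ξ):
  CH₄: 389 − 1(382) = 7.002
  O₂: 1446 − 2(382) = 682.3
  N₂: 5441 (inert)
  CO₂: 0 + 1(382) = 382
  H₂O: 0 + 2(382) = 764
Total out = 7276 mol/min; y_CO₂ = 382 / 7276 = 0.0525.

0.0525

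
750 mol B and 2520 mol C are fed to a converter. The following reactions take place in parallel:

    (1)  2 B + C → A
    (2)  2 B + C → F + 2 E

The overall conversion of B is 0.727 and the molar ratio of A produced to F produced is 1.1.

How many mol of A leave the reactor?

Conversion of B: B consumed = 0.727 × 750 = 545.2 mol = 2ξ₁ + 2ξ₂.
Selectivity: 1ξ₁ / (1ξ₂) = 1.1 → ξ₁ = 1.1 ξ₂.
Substitute: (2·1.1 + 2) ξ₂ = 545.2 → ξ₂ = 129.8 mol, ξ₁ = 142.8 mol.
Outlet amounts (n = n₀ + Σ ν·ξ):
  B: 750 − 2(142.8) − 2(129.8) = 204.8
  C: 2520 − 1(142.8) − 1(129.8) = 2247
  A: 0 + 1(142.8) = 142.8
  F: 0 + 1(129.8) = 129.8
  E: 0 + 2(129.8) = 259.6

143 mol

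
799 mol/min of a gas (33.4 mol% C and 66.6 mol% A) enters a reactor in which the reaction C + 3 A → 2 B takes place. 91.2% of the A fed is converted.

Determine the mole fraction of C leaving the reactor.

0.221

A reacted = 0.912 × 532.1 = 485.3 mol/min; ν_A = −3, so ξ = 485.3/3 = 161.8 mol/min.
Outlet amounts (n = n₀ + ν ξ):
  C: 266.9 − 1(161.8) = 105.1
  A: 532.1 − 3(161.8) = 46.83
  B: 0 + 2(161.8) = 323.5
Total out = 475.5 mol/min; y_C = 105.1 / 475.5 = 0.221.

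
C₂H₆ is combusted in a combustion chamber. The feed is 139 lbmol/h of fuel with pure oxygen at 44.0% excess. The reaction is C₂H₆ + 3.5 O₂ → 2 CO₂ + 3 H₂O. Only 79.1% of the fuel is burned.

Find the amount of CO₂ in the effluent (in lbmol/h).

220 lbmol/h

Stoichiometric O₂ = 3.5 × 139 = 486.5 lbmol/h; O₂ fed = 486.5 × 1.440 = 700.6 lbmol/h.
Fuel reacted = 0.791 × 139 → ξ = 109.9 lbmol/h.
Outlet (n = n₀ + ν ξ):
  C₂H₆: 139 − 1(109.9) = 29.05
  O₂: 700.6 − 3.5(109.9) = 315.7
  CO₂: 0 + 2(109.9) = 219.9
  H₂O: 0 + 3(109.9) = 329.8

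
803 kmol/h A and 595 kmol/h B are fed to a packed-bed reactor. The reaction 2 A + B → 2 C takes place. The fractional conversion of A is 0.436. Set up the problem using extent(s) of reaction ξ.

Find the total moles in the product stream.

A reacted = 0.436 × 803 = 350.1 kmol/h; ν_A = −2, so ξ = 350.1/2 = 175.1 kmol/h.
Outlet amounts (n = n₀ + ν ξ):
  A: 803 − 2(175.1) = 452.9
  B: 595 − 1(175.1) = 419.9
  C: 0 + 2(175.1) = 350.1
Total out = 452.9 + 419.9 + 350.1 = 1223 kmol/h.

1220 kmol/h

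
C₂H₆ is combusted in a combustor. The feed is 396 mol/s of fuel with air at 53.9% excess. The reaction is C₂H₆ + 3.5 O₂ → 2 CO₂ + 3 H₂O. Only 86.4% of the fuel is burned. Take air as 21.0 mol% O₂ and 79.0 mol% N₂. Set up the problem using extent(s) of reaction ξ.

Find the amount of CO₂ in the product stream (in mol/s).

684 mol/s

Stoichiometric O₂ = 3.5 × 396 = 1386 mol/s; O₂ fed = 1386 × 1.539 = 2133 mol/s.
N₂ fed = 2133 × 79/21 = 8024 mol/s.
Fuel reacted = 0.864 × 396 → ξ = 342.1 mol/s.
Outlet (n = n₀ + ν ξ):
  C₂H₆: 396 − 1(342.1) = 53.86
  O₂: 2133 − 3.5(342.1) = 935.6
  N₂: 8024 (inert)
  CO₂: 0 + 2(342.1) = 684.3
  H₂O: 0 + 3(342.1) = 1026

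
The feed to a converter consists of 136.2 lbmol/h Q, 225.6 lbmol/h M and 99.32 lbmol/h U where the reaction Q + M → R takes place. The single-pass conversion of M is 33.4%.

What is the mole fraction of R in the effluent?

M reacted = 0.334 × 225.6 = 75.35 lbmol/h; ν_M = −1, so ξ = 75.35/1 = 75.35 lbmol/h.
Outlet amounts (n = n₀ + ν ξ):
  Q: 136.2 − 1(75.35) = 60.85
  M: 225.6 − 1(75.35) = 150.2
  R: 0 + 1(75.35) = 75.35
  U: 99.32 (inert)
Total out = 385.8 lbmol/h; y_R = 75.35 / 385.8 = 0.1953.

0.195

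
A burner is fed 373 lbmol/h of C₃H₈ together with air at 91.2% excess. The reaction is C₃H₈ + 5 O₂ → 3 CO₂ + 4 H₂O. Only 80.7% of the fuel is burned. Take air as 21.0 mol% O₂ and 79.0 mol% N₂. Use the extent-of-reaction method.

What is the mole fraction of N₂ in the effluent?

0.76

Stoichiometric O₂ = 5 × 373 = 1865 lbmol/h; O₂ fed = 1865 × 1.912 = 3566 lbmol/h.
N₂ fed = 3566 × 79/21 = 13410 lbmol/h.
Fuel reacted = 0.807 × 373 → ξ = 301 lbmol/h.
Outlet (n = n₀ + ν ξ):
  C₃H₈: 373 − 1(301) = 71.99
  O₂: 3566 − 5(301) = 2061
  N₂: 13410 (inert)
  CO₂: 0 + 3(301) = 903
  H₂O: 0 + 4(301) = 1204
Total out = 17650 lbmol/h; y_N₂ = 13410 / 17650 = 0.7598.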